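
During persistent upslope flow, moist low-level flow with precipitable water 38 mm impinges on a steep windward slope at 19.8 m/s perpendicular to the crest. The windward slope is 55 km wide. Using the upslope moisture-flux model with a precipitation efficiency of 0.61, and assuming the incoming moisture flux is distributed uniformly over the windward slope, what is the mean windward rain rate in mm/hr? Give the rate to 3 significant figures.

R ≈ 30.0 mm/hr

Incoming column moisture flux per unit ridge length: F = V × PW = 19.8 × 38 = 752.4 mm·m/s.
Spread over the 55 km slope with efficiency ε = 0.61: R = ε·F/W = 0.61 × 752.4 / 55000 m = 8.345e-03 mm/s.
R = 8.345e-03 × 3600 = 30.0 mm/hr.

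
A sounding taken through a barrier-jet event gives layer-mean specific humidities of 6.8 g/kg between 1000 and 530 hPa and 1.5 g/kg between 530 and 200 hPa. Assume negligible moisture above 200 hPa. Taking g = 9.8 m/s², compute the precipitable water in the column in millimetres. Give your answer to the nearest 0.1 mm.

Precipitable water is the column-integrated vapour mass per unit area: PW = (1/g) Σ q̄ Δp, with q in kg/kg and Δp in Pa (1 kg/m² of water = 1 mm).
Layer 1000–530 hPa: Δp = 470 hPa = 47000 Pa, q̄ = 0.0068 kg/kg → 0.0068 × 47000 / 9.8 = 32.61 mm
Layer 530–200 hPa: Δp = 330 hPa = 33000 Pa, q̄ = 0.0015 kg/kg → 0.0015 × 33000 / 9.8 = 5.05 mm
PW = 32.61 + 5.05 = 37.66 ≈ 37.7 mm.

PW ≈ 37.7 mm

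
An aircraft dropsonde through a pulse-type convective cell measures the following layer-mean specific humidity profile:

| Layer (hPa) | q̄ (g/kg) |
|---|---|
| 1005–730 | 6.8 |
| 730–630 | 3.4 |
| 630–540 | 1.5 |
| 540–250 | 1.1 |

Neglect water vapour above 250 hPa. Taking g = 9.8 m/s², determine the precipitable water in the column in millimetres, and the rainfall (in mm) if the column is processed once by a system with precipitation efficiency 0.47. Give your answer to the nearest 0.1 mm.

Precipitable water is the column-integrated vapour mass per unit area: PW = (1/g) Σ q̄ Δp, with q in kg/kg and Δp in Pa (1 kg/m² of water = 1 mm).
Layer 1005–730 hPa: Δp = 275 hPa = 27500 Pa, q̄ = 0.0068 kg/kg → 0.0068 × 27500 / 9.8 = 19.08 mm
Layer 730–630 hPa: Δp = 100 hPa = 10000 Pa, q̄ = 0.0034 kg/kg → 0.0034 × 10000 / 9.8 = 3.47 mm
Layer 630–540 hPa: Δp = 90 hPa = 9000 Pa, q̄ = 0.0015 kg/kg → 0.0015 × 9000 / 9.8 = 1.38 mm
Layer 540–250 hPa: Δp = 290 hPa = 29000 Pa, q̄ = 0.0011 kg/kg → 0.0011 × 29000 / 9.8 = 3.26 mm
PW = 19.08 + 3.47 + 1.38 + 3.26 = 27.19 ≈ 27.2 mm.
Rainfall = ε × PW = 0.47 × 27.2 = 12.8 mm.

PW ≈ 27.2 mm; rainfall ≈ 12.8 mm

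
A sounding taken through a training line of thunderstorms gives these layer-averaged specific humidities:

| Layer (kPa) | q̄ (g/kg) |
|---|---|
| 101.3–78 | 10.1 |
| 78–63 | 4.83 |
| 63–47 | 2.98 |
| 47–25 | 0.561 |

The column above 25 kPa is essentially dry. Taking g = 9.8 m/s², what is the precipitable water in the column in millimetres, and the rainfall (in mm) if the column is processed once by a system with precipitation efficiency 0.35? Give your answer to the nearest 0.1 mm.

Precipitable water is the column-integrated vapour mass per unit area: PW = (1/g) Σ q̄ Δp, with q in kg/kg and Δp in Pa (1 kg/m² of water = 1 mm).
Layer 101.3–78 kPa: Δp = 233 hPa = 23300 Pa, q̄ = 0.0101 kg/kg → 0.0101 × 23300 / 9.8 = 24.01 mm
Layer 78–63 kPa: Δp = 150 hPa = 15000 Pa, q̄ = 0.00483 kg/kg → 0.00483 × 15000 / 9.8 = 7.39 mm
Layer 63–47 kPa: Δp = 160 hPa = 16000 Pa, q̄ = 0.00298 kg/kg → 0.00298 × 16000 / 9.8 = 4.87 mm
Layer 47–25 kPa: Δp = 220 hPa = 22000 Pa, q̄ = 0.000561 kg/kg → 0.000561 × 22000 / 9.8 = 1.26 mm
PW = 24.01 + 7.39 + 4.87 + 1.26 = 37.53 ≈ 37.5 mm.
Rainfall = ε × PW = 0.35 × 37.5 = 13.1 mm.

PW ≈ 37.5 mm; rainfall ≈ 13.1 mm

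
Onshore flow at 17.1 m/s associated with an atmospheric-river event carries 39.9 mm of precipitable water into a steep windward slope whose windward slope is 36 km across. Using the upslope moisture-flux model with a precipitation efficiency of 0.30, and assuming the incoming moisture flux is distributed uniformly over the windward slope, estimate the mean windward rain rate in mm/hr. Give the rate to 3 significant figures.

R ≈ 20.5 mm/hr

Incoming column moisture flux per unit ridge length: F = V × PW = 17.1 × 39.9 = 682.29 mm·m/s.
Spread over the 36 km slope with efficiency ε = 0.30: R = ε·F/W = 0.30 × 682.29 / 36000 m = 5.686e-03 mm/s.
R = 5.686e-03 × 3600 = 20.5 mm/hr.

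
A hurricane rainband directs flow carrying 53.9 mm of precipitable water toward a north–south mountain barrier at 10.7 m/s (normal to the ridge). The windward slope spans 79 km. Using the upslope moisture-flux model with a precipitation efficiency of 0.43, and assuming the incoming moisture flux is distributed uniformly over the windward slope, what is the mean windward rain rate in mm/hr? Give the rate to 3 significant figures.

Incoming column moisture flux per unit ridge length: F = V × PW = 10.7 × 53.9 = 576.73 mm·m/s.
Spread over the 79 km slope with efficiency ε = 0.43: R = ε·F/W = 0.43 × 576.73 / 79000 m = 3.139e-03 mm/s.
R = 3.139e-03 × 3600 = 11.3 mm/hr.

R ≈ 11.3 mm/hr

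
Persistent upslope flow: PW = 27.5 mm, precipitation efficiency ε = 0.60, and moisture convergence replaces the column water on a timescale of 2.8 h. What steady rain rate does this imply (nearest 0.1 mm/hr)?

Each overturning extracts ε × PW = 0.60 × 27.5 = 16.5 mm.
Rate = ε·PW / τ = 16.5 / 2.8 h = 5.9 mm/hr.

R ≈ 5.9 mm/hr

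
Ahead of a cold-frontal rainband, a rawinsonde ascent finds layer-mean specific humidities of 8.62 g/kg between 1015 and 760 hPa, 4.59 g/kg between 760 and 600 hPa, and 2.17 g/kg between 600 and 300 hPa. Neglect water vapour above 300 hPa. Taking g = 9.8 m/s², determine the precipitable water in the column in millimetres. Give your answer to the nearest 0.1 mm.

PW ≈ 36.6 mm

Precipitable water is the column-integrated vapour mass per unit area: PW = (1/g) Σ q̄ Δp, with q in kg/kg and Δp in Pa (1 kg/m² of water = 1 mm).
Layer 1015–760 hPa: Δp = 255 hPa = 25500 Pa, q̄ = 0.00862 kg/kg → 0.00862 × 25500 / 9.8 = 22.43 mm
Layer 760–600 hPa: Δp = 160 hPa = 16000 Pa, q̄ = 0.00459 kg/kg → 0.00459 × 16000 / 9.8 = 7.49 mm
Layer 600–300 hPa: Δp = 300 hPa = 30000 Pa, q̄ = 0.00217 kg/kg → 0.00217 × 30000 / 9.8 = 6.64 mm
PW = 22.43 + 7.49 + 6.64 = 36.56 ≈ 36.6 mm.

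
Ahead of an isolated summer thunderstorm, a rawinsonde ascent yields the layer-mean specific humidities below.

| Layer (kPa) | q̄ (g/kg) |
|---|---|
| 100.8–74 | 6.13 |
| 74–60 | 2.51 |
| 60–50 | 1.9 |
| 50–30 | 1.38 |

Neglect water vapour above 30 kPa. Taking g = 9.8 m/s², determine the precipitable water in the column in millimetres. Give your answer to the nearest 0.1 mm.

Precipitable water is the column-integrated vapour mass per unit area: PW = (1/g) Σ q̄ Δp, with q in kg/kg and Δp in Pa (1 kg/m² of water = 1 mm).
Layer 100.8–74 kPa: Δp = 268 hPa = 26800 Pa, q̄ = 0.00613 kg/kg → 0.00613 × 26800 / 9.8 = 16.76 mm
Layer 74–60 kPa: Δp = 140 hPa = 14000 Pa, q̄ = 0.00251 kg/kg → 0.00251 × 14000 / 9.8 = 3.59 mm
Layer 60–50 kPa: Δp = 100 hPa = 10000 Pa, q̄ = 0.0019 kg/kg → 0.0019 × 10000 / 9.8 = 1.94 mm
Layer 50–30 kPa: Δp = 200 hPa = 20000 Pa, q̄ = 0.00138 kg/kg → 0.00138 × 20000 / 9.8 = 2.82 mm
PW = 16.76 + 3.59 + 1.94 + 2.82 = 25.11 ≈ 25.1 mm.

PW ≈ 25.1 mm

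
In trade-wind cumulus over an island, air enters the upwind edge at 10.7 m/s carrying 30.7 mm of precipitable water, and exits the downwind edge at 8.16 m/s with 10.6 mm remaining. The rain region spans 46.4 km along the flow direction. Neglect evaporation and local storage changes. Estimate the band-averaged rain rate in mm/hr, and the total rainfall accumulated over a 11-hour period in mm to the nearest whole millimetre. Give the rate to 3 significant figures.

Column moisture flux per unit crosswind length is F = V × PW.
Inflow: F_in = 10.7 × 30.7 = 328.49 mm·m/s
Outflow: F_out = 8.16 × 10.6 = 86.496 mm·m/s
Steady-state rate R = (F_in − F_out)/L = (328.49 − 86.496) / 46400 m = 5.215e-03 mm/s.
R = 5.215e-03 × 3600 = 18.8 mm/hr.
Over 11 h: total = 18.8 × 11 = 206.8 ≈ 207 mm.

R ≈ 18.8 mm/hr; total ≈ 207 mm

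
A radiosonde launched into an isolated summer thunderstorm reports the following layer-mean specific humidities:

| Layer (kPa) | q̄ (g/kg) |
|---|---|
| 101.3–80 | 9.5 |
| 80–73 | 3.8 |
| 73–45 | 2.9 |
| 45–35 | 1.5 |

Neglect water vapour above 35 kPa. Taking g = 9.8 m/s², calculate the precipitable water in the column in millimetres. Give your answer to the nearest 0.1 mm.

Precipitable water is the column-integrated vapour mass per unit area: PW = (1/g) Σ q̄ Δp, with q in kg/kg and Δp in Pa (1 kg/m² of water = 1 mm).
Layer 101.3–80 kPa: Δp = 213 hPa = 21300 Pa, q̄ = 0.0095 kg/kg → 0.0095 × 21300 / 9.8 = 20.65 mm
Layer 80–73 kPa: Δp = 70 hPa = 7000 Pa, q̄ = 0.0038 kg/kg → 0.0038 × 7000 / 9.8 = 2.71 mm
Layer 73–45 kPa: Δp = 280 hPa = 28000 Pa, q̄ = 0.0029 kg/kg → 0.0029 × 28000 / 9.8 = 8.29 mm
Layer 45–35 kPa: Δp = 100 hPa = 10000 Pa, q̄ = 0.0015 kg/kg → 0.0015 × 10000 / 9.8 = 1.53 mm
PW = 20.65 + 2.71 + 8.29 + 1.53 = 33.18 ≈ 33.2 mm.

PW ≈ 33.2 mm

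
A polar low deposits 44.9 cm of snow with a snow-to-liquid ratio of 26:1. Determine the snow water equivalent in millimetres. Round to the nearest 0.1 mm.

SWE ≈ 17.3 mm

SWE = snow depth / ratio = 44.9 cm / 26 = 1.727 cm = 17.3 mm.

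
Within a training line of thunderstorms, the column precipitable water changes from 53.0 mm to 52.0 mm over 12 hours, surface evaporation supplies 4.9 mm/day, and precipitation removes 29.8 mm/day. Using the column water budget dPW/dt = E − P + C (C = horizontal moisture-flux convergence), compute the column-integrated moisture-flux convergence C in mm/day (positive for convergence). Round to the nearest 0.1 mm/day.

C ≈ 22.9 mm/day

dPW/dt = (52.0 − 53.0) mm / (12/24 day) = -2.000 mm/day.
C = dPW/dt − E + P = (-2.000) − 4.9 + 29.8 = 22.9 mm/day.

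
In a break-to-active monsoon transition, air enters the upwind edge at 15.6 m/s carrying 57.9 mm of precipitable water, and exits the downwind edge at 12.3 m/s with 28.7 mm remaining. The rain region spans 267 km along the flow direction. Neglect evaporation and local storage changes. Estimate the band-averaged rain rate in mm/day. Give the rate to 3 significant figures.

Column moisture flux per unit crosswind length is F = V × PW.
Inflow: F_in = 15.6 × 57.9 = 903.24 mm·m/s
Outflow: F_out = 12.3 × 28.7 = 353.01 mm·m/s
Steady-state rate R = (F_in − F_out)/L = (903.24 − 353.01) / 267000 m = 2.061e-03 mm/s.
R = 2.061e-03 × 3600 × 24 = 178 mm/day.

R ≈ 178 mm/day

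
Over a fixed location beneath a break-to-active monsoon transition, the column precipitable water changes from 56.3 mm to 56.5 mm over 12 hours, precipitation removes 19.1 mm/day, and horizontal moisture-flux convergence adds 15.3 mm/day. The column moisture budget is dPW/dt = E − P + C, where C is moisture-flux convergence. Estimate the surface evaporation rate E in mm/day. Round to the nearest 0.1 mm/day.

dPW/dt = (56.5 − 56.3) mm / (12/24 day) = +0.400 mm/day.
E = dPW/dt + P − C = (+0.400) + 19.1 − (15.3) = 4.2 mm/day.

E ≈ 4.2 mm/day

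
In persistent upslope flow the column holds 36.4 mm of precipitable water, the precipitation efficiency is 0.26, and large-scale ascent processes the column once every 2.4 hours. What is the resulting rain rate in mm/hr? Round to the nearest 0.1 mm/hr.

Each overturning extracts ε × PW = 0.26 × 36.4 = 9.464 mm.
Rate = ε·PW / τ = 9.464 / 2.4 h = 3.9 mm/hr.

R ≈ 3.9 mm/hr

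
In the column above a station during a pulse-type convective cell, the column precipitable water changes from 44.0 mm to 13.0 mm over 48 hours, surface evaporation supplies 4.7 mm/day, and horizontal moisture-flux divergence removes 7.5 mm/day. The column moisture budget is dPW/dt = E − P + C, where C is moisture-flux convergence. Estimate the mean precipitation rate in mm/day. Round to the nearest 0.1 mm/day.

P ≈ 12.7 mm/day

dPW/dt = (13.0 − 44.0) mm / (48/24 day) = -15.500 mm/day.
P = E + C − dPW/dt = 4.7 + (-7.5) − (-15.500) = 12.7 mm/day.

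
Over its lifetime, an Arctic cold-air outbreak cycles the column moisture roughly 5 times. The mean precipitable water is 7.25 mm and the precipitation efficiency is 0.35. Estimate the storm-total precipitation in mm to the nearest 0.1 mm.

precipitation ≈ 12.7 mm

Each cycle deposits ε × PW = 0.35 × 7.25 = 2.5375 mm.
Over 5 cycles: 5 × 2.5375 = 12.7 mm.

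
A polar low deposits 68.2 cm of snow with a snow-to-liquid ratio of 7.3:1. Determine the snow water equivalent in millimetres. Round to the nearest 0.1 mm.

SWE = snow depth / ratio = 68.2 cm / 7.3 = 9.342 cm = 93.4 mm.

SWE ≈ 93.4 mm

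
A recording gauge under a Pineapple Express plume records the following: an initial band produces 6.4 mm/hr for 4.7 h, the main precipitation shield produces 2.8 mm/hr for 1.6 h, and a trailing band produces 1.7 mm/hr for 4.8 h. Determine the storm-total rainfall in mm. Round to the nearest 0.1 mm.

total ≈ 42.7 mm

Total = Σ Rᵢ Δtᵢ = 6.4 × 4.7 + 2.8 × 1.6 + 1.7 × 4.8
      = 30.08 + 4.48 + 8.16 = 42.7 mm.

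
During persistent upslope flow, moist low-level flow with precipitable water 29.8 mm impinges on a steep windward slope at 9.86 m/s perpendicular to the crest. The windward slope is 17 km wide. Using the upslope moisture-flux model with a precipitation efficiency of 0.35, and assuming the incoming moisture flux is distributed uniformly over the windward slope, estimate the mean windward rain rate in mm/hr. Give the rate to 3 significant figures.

R ≈ 21.8 mm/hr

Incoming column moisture flux per unit ridge length: F = V × PW = 9.86 × 29.8 = 293.828 mm·m/s.
Spread over the 17 km slope with efficiency ε = 0.35: R = ε·F/W = 0.35 × 293.828 / 17000 m = 6.049e-03 mm/s.
R = 6.049e-03 × 3600 = 21.8 mm/hr.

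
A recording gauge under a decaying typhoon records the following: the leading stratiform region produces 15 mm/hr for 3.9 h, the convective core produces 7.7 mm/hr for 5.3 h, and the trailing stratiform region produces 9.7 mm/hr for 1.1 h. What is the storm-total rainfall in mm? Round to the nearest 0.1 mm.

total ≈ 110.0 mm

Total = Σ Rᵢ Δtᵢ = 15 × 3.9 + 7.7 × 5.3 + 9.7 × 1.1
      = 58.5 + 40.81 + 10.67 = 110.0 mm.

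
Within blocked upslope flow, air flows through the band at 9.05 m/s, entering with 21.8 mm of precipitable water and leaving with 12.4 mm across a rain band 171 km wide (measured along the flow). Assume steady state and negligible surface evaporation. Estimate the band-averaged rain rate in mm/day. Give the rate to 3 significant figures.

Column moisture flux per unit crosswind length is F = V × PW.
Inflow: F_in = 9.05 × 21.8 = 197.29 mm·m/s
Outflow: F_out = 9.05 × 12.4 = 112.22 mm·m/s
Steady-state rate R = (F_in − F_out)/L = (197.29 − 112.22) / 171000 m = 4.975e-04 mm/s.
R = 4.975e-04 × 3600 × 24 = 43.0 mm/day.

R ≈ 43.0 mm/day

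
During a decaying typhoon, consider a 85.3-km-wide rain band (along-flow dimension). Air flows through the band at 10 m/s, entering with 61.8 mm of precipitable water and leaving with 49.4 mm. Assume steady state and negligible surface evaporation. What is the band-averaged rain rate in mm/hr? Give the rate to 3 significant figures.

Column moisture flux per unit crosswind length is F = V × PW.
Inflow: F_in = 10 × 61.8 = 618 mm·m/s
Outflow: F_out = 10 × 49.4 = 494 mm·m/s
Steady-state rate R = (F_in − F_out)/L = (618 − 494) / 85300 m = 1.454e-03 mm/s.
R = 1.454e-03 × 3600 = 5.23 mm/hr.

R ≈ 5.23 mm/hr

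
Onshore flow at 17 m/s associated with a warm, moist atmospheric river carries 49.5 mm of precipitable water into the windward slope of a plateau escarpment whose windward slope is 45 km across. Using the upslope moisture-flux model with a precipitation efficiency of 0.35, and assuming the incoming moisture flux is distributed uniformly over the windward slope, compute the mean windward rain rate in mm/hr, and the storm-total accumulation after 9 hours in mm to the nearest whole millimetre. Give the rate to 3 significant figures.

R ≈ 23.6 mm/hr; total ≈ 212 mm

Incoming column moisture flux per unit ridge length: F = V × PW = 17 × 49.5 = 841.5 mm·m/s.
Spread over the 45 km slope with efficiency ε = 0.35: R = ε·F/W = 0.35 × 841.5 / 45000 m = 6.545e-03 mm/s.
R = 6.545e-03 × 3600 = 23.6 mm/hr.
Over 9 h: total = 23.6 × 9 = 212.4 ≈ 212 mm.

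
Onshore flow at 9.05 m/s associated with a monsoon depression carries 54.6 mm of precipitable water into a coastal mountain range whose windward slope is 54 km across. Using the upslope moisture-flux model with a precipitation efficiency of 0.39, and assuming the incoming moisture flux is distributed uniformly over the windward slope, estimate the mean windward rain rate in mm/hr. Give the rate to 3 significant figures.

Incoming column moisture flux per unit ridge length: F = V × PW = 9.05 × 54.6 = 494.13 mm·m/s.
Spread over the 54 km slope with efficiency ε = 0.39: R = ε·F/W = 0.39 × 494.13 / 54000 m = 3.569e-03 mm/s.
R = 3.569e-03 × 3600 = 12.8 mm/hr.

R ≈ 12.8 mm/hr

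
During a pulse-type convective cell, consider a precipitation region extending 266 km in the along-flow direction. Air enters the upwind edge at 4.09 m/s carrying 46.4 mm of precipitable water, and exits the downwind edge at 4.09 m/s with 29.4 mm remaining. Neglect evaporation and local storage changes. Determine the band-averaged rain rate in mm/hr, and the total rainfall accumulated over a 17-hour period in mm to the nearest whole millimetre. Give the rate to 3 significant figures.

Column moisture flux per unit crosswind length is F = V × PW.
Inflow: F_in = 4.09 × 46.4 = 189.776 mm·m/s
Outflow: F_out = 4.09 × 29.4 = 120.246 mm·m/s
Steady-state rate R = (F_in − F_out)/L = (189.776 − 120.246) / 266000 m = 2.614e-04 mm/s.
R = 2.614e-04 × 3600 = 0.941 mm/hr.
Over 17 h: total = 0.941 × 17 = 15.997 ≈ 16 mm.

R ≈ 0.941 mm/hr; total ≈ 16 mm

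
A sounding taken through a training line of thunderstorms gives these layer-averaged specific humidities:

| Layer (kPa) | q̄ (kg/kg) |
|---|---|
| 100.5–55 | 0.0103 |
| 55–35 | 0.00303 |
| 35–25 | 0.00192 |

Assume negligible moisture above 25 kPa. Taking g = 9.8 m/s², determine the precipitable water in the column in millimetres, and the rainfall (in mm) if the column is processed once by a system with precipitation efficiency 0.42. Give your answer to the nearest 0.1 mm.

PW ≈ 56.0 mm; rainfall ≈ 23.5 mm

Precipitable water is the column-integrated vapour mass per unit area: PW = (1/g) Σ q̄ Δp, with q in kg/kg and Δp in Pa (1 kg/m² of water = 1 mm).
Layer 100.5–55 kPa: Δp = 455 hPa = 45500 Pa, q̄ = 0.0103 kg/kg → 0.0103 × 45500 / 9.8 = 47.82 mm
Layer 55–35 kPa: Δp = 200 hPa = 20000 Pa, q̄ = 0.00303 kg/kg → 0.00303 × 20000 / 9.8 = 6.18 mm
Layer 35–25 kPa: Δp = 100 hPa = 10000 Pa, q̄ = 0.00192 kg/kg → 0.00192 × 10000 / 9.8 = 1.96 mm
PW = 47.82 + 6.18 + 1.96 = 55.96 ≈ 56.0 mm.
Rainfall = ε × PW = 0.42 × 56.0 = 23.5 mm.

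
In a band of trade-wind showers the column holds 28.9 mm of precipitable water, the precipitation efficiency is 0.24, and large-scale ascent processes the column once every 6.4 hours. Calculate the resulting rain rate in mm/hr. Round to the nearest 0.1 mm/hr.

Each overturning extracts ε × PW = 0.24 × 28.9 = 6.936 mm.
Rate = ε·PW / τ = 6.936 / 6.4 h = 1.1 mm/hr.

R ≈ 1.1 mm/hr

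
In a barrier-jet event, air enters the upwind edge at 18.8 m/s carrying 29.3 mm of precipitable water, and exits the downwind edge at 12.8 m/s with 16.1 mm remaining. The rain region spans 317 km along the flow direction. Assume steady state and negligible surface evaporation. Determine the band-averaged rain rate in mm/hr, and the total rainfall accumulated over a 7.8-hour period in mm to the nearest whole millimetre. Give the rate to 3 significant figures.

R ≈ 3.92 mm/hr; total ≈ 31 mm

Column moisture flux per unit crosswind length is F = V × PW.
Inflow: F_in = 18.8 × 29.3 = 550.84 mm·m/s
Outflow: F_out = 12.8 × 16.1 = 206.08 mm·m/s
Steady-state rate R = (F_in − F_out)/L = (550.84 − 206.08) / 317000 m = 1.088e-03 mm/s.
R = 1.088e-03 × 3600 = 3.92 mm/hr.
Over 7.8 h: total = 3.92 × 7.8 = 30.576 ≈ 31 mm.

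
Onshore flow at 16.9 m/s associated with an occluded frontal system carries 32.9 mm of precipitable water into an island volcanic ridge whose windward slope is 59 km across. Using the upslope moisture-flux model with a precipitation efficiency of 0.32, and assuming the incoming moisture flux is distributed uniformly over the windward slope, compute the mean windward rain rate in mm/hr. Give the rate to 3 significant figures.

Incoming column moisture flux per unit ridge length: F = V × PW = 16.9 × 32.9 = 556.01 mm·m/s.
Spread over the 59 km slope with efficiency ε = 0.32: R = ε·F/W = 0.32 × 556.01 / 59000 m = 3.016e-03 mm/s.
R = 3.016e-03 × 3600 = 10.9 mm/hr.

R ≈ 10.9 mm/hr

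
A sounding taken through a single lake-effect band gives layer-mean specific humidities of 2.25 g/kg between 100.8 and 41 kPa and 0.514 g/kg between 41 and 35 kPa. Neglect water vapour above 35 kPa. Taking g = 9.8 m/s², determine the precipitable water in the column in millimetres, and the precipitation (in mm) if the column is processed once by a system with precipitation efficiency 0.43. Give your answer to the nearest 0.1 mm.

Precipitable water is the column-integrated vapour mass per unit area: PW = (1/g) Σ q̄ Δp, with q in kg/kg and Δp in Pa (1 kg/m² of water = 1 mm).
Layer 100.8–41 kPa: Δp = 598 hPa = 59800 Pa, q̄ = 0.00225 kg/kg → 0.00225 × 59800 / 9.8 = 13.73 mm
Layer 41–35 kPa: Δp = 60 hPa = 6000 Pa, q̄ = 0.000514 kg/kg → 0.000514 × 6000 / 9.8 = 0.31 mm
PW = 13.73 + 0.31 = 14.04 ≈ 14.0 mm.
Precipitation = ε × PW = 0.43 × 14.0 = 6.0 mm.

PW ≈ 14.0 mm; precipitation ≈ 6.0 mm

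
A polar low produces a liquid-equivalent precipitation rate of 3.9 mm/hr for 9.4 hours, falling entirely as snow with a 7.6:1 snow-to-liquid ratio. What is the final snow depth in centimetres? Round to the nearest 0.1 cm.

snow depth ≈ 27.9 cm

Liquid-equivalent depth = 3.9 × 9.4 = 36.66 mm.
Snow depth = 36.66 mm × 7.6 = 278.616 mm = 27.9 cm.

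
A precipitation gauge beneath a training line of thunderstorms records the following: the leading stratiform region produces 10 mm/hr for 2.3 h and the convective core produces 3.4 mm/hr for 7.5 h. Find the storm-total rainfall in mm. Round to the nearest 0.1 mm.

Total = Σ Rᵢ Δtᵢ = 10 × 2.3 + 3.4 × 7.5
      = 23 + 25.5 = 48.5 mm.

total ≈ 48.5 mm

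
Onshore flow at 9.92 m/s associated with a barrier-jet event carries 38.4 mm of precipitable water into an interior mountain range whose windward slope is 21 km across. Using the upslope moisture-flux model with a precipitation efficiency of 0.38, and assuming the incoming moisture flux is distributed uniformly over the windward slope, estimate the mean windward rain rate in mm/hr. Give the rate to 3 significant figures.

R ≈ 24.8 mm/hr

Incoming column moisture flux per unit ridge length: F = V × PW = 9.92 × 38.4 = 380.928 mm·m/s.
Spread over the 21 km slope with efficiency ε = 0.38: R = ε·F/W = 0.38 × 380.928 / 21000 m = 6.893e-03 mm/s.
R = 6.893e-03 × 3600 = 24.8 mm/hr.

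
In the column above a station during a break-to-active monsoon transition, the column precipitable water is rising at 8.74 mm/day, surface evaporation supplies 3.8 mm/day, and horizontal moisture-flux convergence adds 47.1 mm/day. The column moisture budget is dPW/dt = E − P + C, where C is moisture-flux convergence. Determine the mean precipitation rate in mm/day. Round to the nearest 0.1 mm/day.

dPW/dt = +8.74 mm/day.
P = E + C − dPW/dt = 3.8 + (47.1) − (+8.74) = 42.2 mm/day.

P ≈ 42.2 mm/day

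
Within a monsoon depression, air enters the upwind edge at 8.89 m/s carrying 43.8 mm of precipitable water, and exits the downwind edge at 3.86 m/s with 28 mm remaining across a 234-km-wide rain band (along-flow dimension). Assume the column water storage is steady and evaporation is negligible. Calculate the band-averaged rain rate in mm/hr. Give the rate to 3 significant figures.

Column moisture flux per unit crosswind length is F = V × PW.
Inflow: F_in = 8.89 × 43.8 = 389.382 mm·m/s
Outflow: F_out = 3.86 × 28 = 108.08 mm·m/s
Steady-state rate R = (F_in − F_out)/L = (389.382 − 108.08) / 234000 m = 1.202e-03 mm/s.
R = 1.202e-03 × 3600 = 4.33 mm/hr.

R ≈ 4.33 mm/hr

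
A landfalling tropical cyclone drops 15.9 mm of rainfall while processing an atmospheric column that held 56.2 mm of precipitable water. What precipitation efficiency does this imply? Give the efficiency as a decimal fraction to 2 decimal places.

ε ≈ 0.28

ε = rainfall / PW = 15.9 / 56.2 = 0.28.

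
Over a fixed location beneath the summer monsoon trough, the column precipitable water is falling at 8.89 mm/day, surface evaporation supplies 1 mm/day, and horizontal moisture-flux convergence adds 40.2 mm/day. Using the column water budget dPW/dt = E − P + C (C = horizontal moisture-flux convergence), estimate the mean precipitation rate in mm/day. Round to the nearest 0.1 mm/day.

dPW/dt = -8.89 mm/day.
P = E + C − dPW/dt = 1 + (40.2) − (-8.89) = 50.1 mm/day.

P ≈ 50.1 mm/day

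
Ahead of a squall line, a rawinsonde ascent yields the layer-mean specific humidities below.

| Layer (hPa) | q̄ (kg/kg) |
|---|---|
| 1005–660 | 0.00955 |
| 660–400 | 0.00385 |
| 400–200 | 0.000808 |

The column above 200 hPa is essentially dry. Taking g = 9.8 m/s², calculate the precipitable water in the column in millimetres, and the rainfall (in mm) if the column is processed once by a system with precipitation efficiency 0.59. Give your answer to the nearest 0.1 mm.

Precipitable water is the column-integrated vapour mass per unit area: PW = (1/g) Σ q̄ Δp, with q in kg/kg and Δp in Pa (1 kg/m² of water = 1 mm).
Layer 1005–660 hPa: Δp = 345 hPa = 34500 Pa, q̄ = 0.00955 kg/kg → 0.00955 × 34500 / 9.8 = 33.62 mm
Layer 660–400 hPa: Δp = 260 hPa = 26000 Pa, q̄ = 0.00385 kg/kg → 0.00385 × 26000 / 9.8 = 10.21 mm
Layer 400–200 hPa: Δp = 200 hPa = 20000 Pa, q̄ = 0.000808 kg/kg → 0.000808 × 20000 / 9.8 = 1.65 mm
PW = 33.62 + 10.21 + 1.65 = 45.48 ≈ 45.5 mm.
Rainfall = ε × PW = 0.59 × 45.5 = 26.8 mm.

PW ≈ 45.5 mm; rainfall ≈ 26.8 mm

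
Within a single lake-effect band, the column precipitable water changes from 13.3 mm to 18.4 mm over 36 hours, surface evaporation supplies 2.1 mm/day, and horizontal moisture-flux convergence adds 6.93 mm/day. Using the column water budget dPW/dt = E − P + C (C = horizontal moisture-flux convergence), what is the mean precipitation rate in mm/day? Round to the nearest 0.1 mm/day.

dPW/dt = (18.4 − 13.3) mm / (36/24 day) = +3.400 mm/day.
P = E + C − dPW/dt = 2.1 + (6.93) − (+3.400) = 5.6 mm/day.

P ≈ 5.6 mm/day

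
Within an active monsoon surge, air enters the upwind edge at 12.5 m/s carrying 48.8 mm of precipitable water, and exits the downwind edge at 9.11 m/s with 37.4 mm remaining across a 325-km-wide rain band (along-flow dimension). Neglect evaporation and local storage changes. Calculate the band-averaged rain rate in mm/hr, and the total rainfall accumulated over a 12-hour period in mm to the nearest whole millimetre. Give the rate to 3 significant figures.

R ≈ 2.98 mm/hr; total ≈ 36 mm

Column moisture flux per unit crosswind length is F = V × PW.
Inflow: F_in = 12.5 × 48.8 = 610 mm·m/s
Outflow: F_out = 9.11 × 37.4 = 340.714 mm·m/s
Steady-state rate R = (F_in − F_out)/L = (610 − 340.714) / 325000 m = 8.286e-04 mm/s.
R = 8.286e-04 × 3600 = 2.98 mm/hr.
Over 12 h: total = 2.98 × 12 = 35.76 ≈ 36 mm.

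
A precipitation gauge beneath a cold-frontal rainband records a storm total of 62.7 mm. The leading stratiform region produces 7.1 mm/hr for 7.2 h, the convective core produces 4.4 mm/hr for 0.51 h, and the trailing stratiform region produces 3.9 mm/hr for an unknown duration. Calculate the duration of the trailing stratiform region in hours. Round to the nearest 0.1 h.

Known phases: 7.1 × 7.2 + 4.4 × 0.51 = 51.12 + 2.244 = 53.364 mm.
Remaining depth = 62.7 − 53.364 = 9.336 mm.
Duration = 9.336 / 3.9 = 2.4 h.

duration ≈ 2.4 h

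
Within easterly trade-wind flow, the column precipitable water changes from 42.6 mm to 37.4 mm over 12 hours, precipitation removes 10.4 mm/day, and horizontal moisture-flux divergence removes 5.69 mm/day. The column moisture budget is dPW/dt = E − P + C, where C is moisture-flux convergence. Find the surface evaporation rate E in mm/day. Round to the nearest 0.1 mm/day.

E ≈ 5.7 mm/day

dPW/dt = (37.4 − 42.6) mm / (12/24 day) = -10.400 mm/day.
E = dPW/dt + P − C = (-10.400) + 10.4 − (-5.69) = 5.7 mm/day.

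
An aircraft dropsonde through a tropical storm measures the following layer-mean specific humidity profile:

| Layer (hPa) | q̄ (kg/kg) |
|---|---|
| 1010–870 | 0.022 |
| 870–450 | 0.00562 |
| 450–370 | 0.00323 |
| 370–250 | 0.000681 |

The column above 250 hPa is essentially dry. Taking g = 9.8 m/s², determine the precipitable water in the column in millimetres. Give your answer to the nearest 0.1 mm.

Precipitable water is the column-integrated vapour mass per unit area: PW = (1/g) Σ q̄ Δp, with q in kg/kg and Δp in Pa (1 kg/m² of water = 1 mm).
Layer 1010–870 hPa: Δp = 140 hPa = 14000 Pa, q̄ = 0.022 kg/kg → 0.022 × 14000 / 9.8 = 31.43 mm
Layer 870–450 hPa: Δp = 420 hPa = 42000 Pa, q̄ = 0.00562 kg/kg → 0.00562 × 42000 / 9.8 = 24.09 mm
Layer 450–370 hPa: Δp = 80 hPa = 8000 Pa, q̄ = 0.00323 kg/kg → 0.00323 × 8000 / 9.8 = 2.64 mm
Layer 370–250 hPa: Δp = 120 hPa = 12000 Pa, q̄ = 0.000681 kg/kg → 0.000681 × 12000 / 9.8 = 0.83 mm
PW = 31.43 + 24.09 + 2.64 + 0.83 = 58.99 ≈ 59.0 mm.

PW ≈ 59.0 mm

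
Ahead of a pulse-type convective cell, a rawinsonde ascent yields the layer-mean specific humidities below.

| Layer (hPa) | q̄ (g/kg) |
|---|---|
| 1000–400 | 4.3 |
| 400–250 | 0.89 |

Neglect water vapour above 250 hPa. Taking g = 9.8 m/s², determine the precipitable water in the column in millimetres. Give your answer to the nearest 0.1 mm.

Precipitable water is the column-integrated vapour mass per unit area: PW = (1/g) Σ q̄ Δp, with q in kg/kg and Δp in Pa (1 kg/m² of water = 1 mm).
Layer 1000–400 hPa: Δp = 600 hPa = 60000 Pa, q̄ = 0.0043 kg/kg → 0.0043 × 60000 / 9.8 = 26.33 mm
Layer 400–250 hPa: Δp = 150 hPa = 15000 Pa, q̄ = 0.00089 kg/kg → 0.00089 × 15000 / 9.8 = 1.36 mm
PW = 26.33 + 1.36 = 27.69 ≈ 27.7 mm.

PW ≈ 27.7 mm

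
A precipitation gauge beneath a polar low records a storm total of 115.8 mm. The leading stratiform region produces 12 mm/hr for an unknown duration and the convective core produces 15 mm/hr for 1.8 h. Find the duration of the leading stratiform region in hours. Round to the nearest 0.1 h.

Known phases: 15 × 1.8 = 27 mm.
Remaining depth = 115.8 − 27 = 88.8 mm.
Duration = 88.8 / 12 = 7.4 h.

duration ≈ 7.4 h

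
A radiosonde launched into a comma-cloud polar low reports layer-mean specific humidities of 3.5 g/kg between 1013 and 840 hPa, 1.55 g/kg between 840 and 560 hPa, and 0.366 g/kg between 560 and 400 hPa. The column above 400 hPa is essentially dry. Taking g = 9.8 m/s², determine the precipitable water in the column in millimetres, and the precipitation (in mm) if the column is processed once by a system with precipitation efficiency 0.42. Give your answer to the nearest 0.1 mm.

Precipitable water is the column-integrated vapour mass per unit area: PW = (1/g) Σ q̄ Δp, with q in kg/kg and Δp in Pa (1 kg/m² of water = 1 mm).
Layer 1013–840 hPa: Δp = 173 hPa = 17300 Pa, q̄ = 0.0035 kg/kg → 0.0035 × 17300 / 9.8 = 6.18 mm
Layer 840–560 hPa: Δp = 280 hPa = 28000 Pa, q̄ = 0.00155 kg/kg → 0.00155 × 28000 / 9.8 = 4.43 mm
Layer 560–400 hPa: Δp = 160 hPa = 16000 Pa, q̄ = 0.000366 kg/kg → 0.000366 × 16000 / 9.8 = 0.60 mm
PW = 6.18 + 4.43 + 0.60 = 11.21 ≈ 11.2 mm.
Precipitation = ε × PW = 0.42 × 11.2 = 4.7 mm.

PW ≈ 11.2 mm; precipitation ≈ 4.7 mm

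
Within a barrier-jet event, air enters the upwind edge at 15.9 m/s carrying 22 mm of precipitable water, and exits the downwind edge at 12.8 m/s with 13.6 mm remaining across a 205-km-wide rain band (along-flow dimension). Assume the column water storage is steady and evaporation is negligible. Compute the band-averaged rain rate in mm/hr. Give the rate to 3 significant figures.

Column moisture flux per unit crosswind length is F = V × PW.
Inflow: F_in = 15.9 × 22 = 349.8 mm·m/s
Outflow: F_out = 12.8 × 13.6 = 174.08 mm·m/s
Steady-state rate R = (F_in − F_out)/L = (349.8 − 174.08) / 205000 m = 8.572e-04 mm/s.
R = 8.572e-04 × 3600 = 3.09 mm/hr.

R ≈ 3.09 mm/hr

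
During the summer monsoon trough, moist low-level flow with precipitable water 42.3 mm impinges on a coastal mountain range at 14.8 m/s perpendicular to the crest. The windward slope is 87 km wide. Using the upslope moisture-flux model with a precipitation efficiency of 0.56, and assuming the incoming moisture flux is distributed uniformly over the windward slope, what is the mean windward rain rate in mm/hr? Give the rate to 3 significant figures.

R ≈ 14.5 mm/hr

Incoming column moisture flux per unit ridge length: F = V × PW = 14.8 × 42.3 = 626.04 mm·m/s.
Spread over the 87 km slope with efficiency ε = 0.56: R = ε·F/W = 0.56 × 626.04 / 87000 m = 4.030e-03 mm/s.
R = 4.030e-03 × 3600 = 14.5 mm/hr.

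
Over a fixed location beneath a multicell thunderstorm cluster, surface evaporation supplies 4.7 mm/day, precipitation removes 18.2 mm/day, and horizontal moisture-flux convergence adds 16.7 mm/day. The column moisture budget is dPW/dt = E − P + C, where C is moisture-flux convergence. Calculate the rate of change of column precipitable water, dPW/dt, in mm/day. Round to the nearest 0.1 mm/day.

dPW/dt ≈ 3.2 mm/day

dPW/dt = E − P + C = 4.7 − 18.2 + (16.7) = 3.2 mm/day.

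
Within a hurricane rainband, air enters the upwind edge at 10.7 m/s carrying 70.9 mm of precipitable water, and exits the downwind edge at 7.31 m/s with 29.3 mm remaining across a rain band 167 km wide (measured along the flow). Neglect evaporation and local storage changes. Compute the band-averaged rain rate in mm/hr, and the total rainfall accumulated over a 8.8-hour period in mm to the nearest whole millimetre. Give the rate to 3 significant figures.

R ≈ 11.7 mm/hr; total ≈ 103 mm

Column moisture flux per unit crosswind length is F = V × PW.
Inflow: F_in = 10.7 × 70.9 = 758.63 mm·m/s
Outflow: F_out = 7.31 × 29.3 = 214.183 mm·m/s
Steady-state rate R = (F_in − F_out)/L = (758.63 − 214.183) / 167000 m = 3.260e-03 mm/s.
R = 3.260e-03 × 3600 = 11.7 mm/hr.
Over 8.8 h: total = 11.7 × 8.8 = 102.96 ≈ 103 mm.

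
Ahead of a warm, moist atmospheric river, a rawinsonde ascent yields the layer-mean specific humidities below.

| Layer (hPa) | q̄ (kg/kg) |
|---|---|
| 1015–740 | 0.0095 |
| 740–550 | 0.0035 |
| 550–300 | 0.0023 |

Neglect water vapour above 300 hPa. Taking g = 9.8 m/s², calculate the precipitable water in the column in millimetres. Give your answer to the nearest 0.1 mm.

Precipitable water is the column-integrated vapour mass per unit area: PW = (1/g) Σ q̄ Δp, with q in kg/kg and Δp in Pa (1 kg/m² of water = 1 mm).
Layer 1015–740 hPa: Δp = 275 hPa = 27500 Pa, q̄ = 0.0095 kg/kg → 0.0095 × 27500 / 9.8 = 26.66 mm
Layer 740–550 hPa: Δp = 190 hPa = 19000 Pa, q̄ = 0.0035 kg/kg → 0.0035 × 19000 / 9.8 = 6.79 mm
Layer 550–300 hPa: Δp = 250 hPa = 25000 Pa, q̄ = 0.0023 kg/kg → 0.0023 × 25000 / 9.8 = 5.87 mm
PW = 26.66 + 6.79 + 5.87 = 39.32 ≈ 39.3 mm.

PW ≈ 39.3 mm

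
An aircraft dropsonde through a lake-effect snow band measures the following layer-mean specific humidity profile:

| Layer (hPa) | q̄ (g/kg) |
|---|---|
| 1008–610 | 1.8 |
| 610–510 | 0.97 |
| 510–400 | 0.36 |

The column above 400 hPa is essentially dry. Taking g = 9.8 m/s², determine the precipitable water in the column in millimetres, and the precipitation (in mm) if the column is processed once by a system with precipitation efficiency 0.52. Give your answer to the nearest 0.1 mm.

Precipitable water is the column-integrated vapour mass per unit area: PW = (1/g) Σ q̄ Δp, with q in kg/kg and Δp in Pa (1 kg/m² of water = 1 mm).
Layer 1008–610 hPa: Δp = 398 hPa = 39800 Pa, q̄ = 0.0018 kg/kg → 0.0018 × 39800 / 9.8 = 7.31 mm
Layer 610–510 hPa: Δp = 100 hPa = 10000 Pa, q̄ = 0.00097 kg/kg → 0.00097 × 10000 / 9.8 = 0.99 mm
Layer 510–400 hPa: Δp = 110 hPa = 11000 Pa, q̄ = 0.00036 kg/kg → 0.00036 × 11000 / 9.8 = 0.40 mm
PW = 7.31 + 0.99 + 0.40 = 8.70 ≈ 8.7 mm.
Precipitation = ε × PW = 0.52 × 8.7 = 4.5 mm.

PW ≈ 8.7 mm; precipitation ≈ 4.5 mm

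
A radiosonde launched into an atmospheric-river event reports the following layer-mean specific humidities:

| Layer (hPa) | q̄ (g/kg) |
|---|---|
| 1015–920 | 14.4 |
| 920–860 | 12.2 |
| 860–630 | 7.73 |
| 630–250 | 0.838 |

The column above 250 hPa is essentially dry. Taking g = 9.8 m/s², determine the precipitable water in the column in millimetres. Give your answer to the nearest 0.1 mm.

PW ≈ 42.8 mm

Precipitable water is the column-integrated vapour mass per unit area: PW = (1/g) Σ q̄ Δp, with q in kg/kg and Δp in Pa (1 kg/m² of water = 1 mm).
Layer 1015–920 hPa: Δp = 95 hPa = 9500 Pa, q̄ = 0.0144 kg/kg → 0.0144 × 9500 / 9.8 = 13.96 mm
Layer 920–860 hPa: Δp = 60 hPa = 6000 Pa, q̄ = 0.0122 kg/kg → 0.0122 × 6000 / 9.8 = 7.47 mm
Layer 860–630 hPa: Δp = 230 hPa = 23000 Pa, q̄ = 0.00773 kg/kg → 0.00773 × 23000 / 9.8 = 18.14 mm
Layer 630–250 hPa: Δp = 380 hPa = 38000 Pa, q̄ = 0.000838 kg/kg → 0.000838 × 38000 / 9.8 = 3.25 mm
PW = 13.96 + 7.47 + 18.14 + 3.25 = 42.82 ≈ 42.8 mm.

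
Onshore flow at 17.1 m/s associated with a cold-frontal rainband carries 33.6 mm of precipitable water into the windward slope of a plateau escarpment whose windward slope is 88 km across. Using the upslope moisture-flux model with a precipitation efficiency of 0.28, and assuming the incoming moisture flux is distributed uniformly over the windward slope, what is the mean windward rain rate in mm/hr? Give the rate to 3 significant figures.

Incoming column moisture flux per unit ridge length: F = V × PW = 17.1 × 33.6 = 574.56 mm·m/s.
Spread over the 88 km slope with efficiency ε = 0.28: R = ε·F/W = 0.28 × 574.56 / 88000 m = 1.828e-03 mm/s.
R = 1.828e-03 × 3600 = 6.58 mm/hr.

R ≈ 6.58 mm/hr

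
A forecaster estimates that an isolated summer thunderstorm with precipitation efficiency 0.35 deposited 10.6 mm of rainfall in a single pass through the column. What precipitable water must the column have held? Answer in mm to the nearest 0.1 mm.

PW ≈ 30.3 mm

PW = rainfall / ε = 10.6 / 0.35 = 30.3 mm.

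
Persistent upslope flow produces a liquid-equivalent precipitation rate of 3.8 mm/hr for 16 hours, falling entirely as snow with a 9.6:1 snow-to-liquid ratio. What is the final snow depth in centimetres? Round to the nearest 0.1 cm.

Liquid-equivalent depth = 3.8 × 16 = 60.8 mm.
Snow depth = 60.8 mm × 9.6 = 583.68 mm = 58.4 cm.

snow depth ≈ 58.4 cm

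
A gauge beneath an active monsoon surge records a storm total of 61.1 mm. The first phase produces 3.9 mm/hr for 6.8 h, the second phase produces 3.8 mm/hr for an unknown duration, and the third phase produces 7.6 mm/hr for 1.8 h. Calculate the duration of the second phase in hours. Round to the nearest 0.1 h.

Known phases: 3.9 × 6.8 + 7.6 × 1.8 = 26.52 + 13.68 = 40.2 mm.
Remaining depth = 61.1 − 40.2 = 20.9 mm.
Duration = 20.9 / 3.8 = 5.5 h.

duration ≈ 5.5 h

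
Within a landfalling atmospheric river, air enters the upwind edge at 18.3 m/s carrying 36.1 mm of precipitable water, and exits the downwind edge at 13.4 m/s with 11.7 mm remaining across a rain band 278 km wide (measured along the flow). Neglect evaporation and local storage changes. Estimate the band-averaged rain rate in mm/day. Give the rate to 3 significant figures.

Column moisture flux per unit crosswind length is F = V × PW.
Inflow: F_in = 18.3 × 36.1 = 660.63 mm·m/s
Outflow: F_out = 13.4 × 11.7 = 156.78 mm·m/s
Steady-state rate R = (F_in − F_out)/L = (660.63 − 156.78) / 278000 m = 1.812e-03 mm/s.
R = 1.812e-03 × 3600 × 24 = 157 mm/day.

R ≈ 157 mm/day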